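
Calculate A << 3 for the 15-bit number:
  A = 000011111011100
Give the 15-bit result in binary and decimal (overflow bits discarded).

Shift left by 3: drop the top 3 bit(s), append 3 zero(s) on the right.
  000011111011100  ->  discard [000], keep [011111011100], append 000
= 011111011100000

Answer: 011111011100000 (16096)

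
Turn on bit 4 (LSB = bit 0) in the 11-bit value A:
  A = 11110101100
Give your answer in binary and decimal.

Mask = 1 << 4 = 00000010000
Bit 4 of A is 0, so OR-ing with the mask flips it to 1.
  11110101100
| 00000010000
-------------
  11110111100

Answer: 11110111100 (1980)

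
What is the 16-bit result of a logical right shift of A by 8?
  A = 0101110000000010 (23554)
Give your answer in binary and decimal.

Logical shift right by 8: drop the bottom 8 bit(s), prepend 8 zero(s) on the left.
  0101110000000010  ->  keep [01011100], discard [00000010], prepend 00000000
= 0000000001011100

Answer: 0000000001011100 (92)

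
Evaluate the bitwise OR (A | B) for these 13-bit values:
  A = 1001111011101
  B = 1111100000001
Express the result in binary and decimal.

Apply | to each column (1 where either bit is 1):
  1001111011101
| 1111100000001
---------------
  1111111011101

Answer: 1111111011101 (8157)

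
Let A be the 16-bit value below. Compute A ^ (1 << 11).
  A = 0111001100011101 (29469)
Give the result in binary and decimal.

Mask = 1 << 11 = 0000100000000000
Bit 11 of A is 0; XOR with the mask flips it to 1.
  0111001100011101
^ 0000100000000000
------------------
  0111101100011101

Answer: 0111101100011101 (31517)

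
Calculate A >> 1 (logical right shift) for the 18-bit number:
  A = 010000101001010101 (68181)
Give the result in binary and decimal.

Logical shift right by 1: drop the bottom 1 bit(s), prepend 1 zero(s) on the left.
  010000101001010101  ->  keep [01000010100101010], discard [1], prepend 0
= 001000010100101010

Answer: 001000010100101010 (34090)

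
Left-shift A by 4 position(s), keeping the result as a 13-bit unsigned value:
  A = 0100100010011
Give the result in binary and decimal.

Shift left by 4: drop the top 4 bit(s), append 4 zero(s) on the right.
  0100100010011  ->  discard [0100], keep [100010011], append 0000
= 1000100110000

Answer: 1000100110000 (4400)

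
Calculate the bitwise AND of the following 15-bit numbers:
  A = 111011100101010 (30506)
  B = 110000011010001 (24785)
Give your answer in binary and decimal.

Apply & to each column (1 only where both bits are 1):
  111011100101010
& 110000011010001
-----------------
  110000000000000

Answer: 110000000000000 (24576)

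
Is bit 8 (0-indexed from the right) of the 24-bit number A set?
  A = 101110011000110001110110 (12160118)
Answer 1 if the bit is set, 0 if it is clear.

Bit 8 is the 9th from the right.
  101110011000110001110110
                 ^
That bit is 0.

Answer: 0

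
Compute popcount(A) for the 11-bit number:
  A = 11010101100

11010101100
1-bits at positions (from bit 0 = LSB): 2, 3, 5, 7, 9, 10
Count = 6

Answer: 6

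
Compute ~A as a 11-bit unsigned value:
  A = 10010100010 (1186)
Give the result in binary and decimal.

Flip each bit (0->1, 1->0):
  10010100010
  01101011101

Answer: 01101011101 (861)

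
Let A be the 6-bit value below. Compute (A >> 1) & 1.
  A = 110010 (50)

Bit 1 is the 2nd from the right.
  110010
      ^
That bit is 1.

Answer: 1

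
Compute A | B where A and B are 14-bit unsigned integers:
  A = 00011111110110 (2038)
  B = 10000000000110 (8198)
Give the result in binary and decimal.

Apply | to each column (1 where either bit is 1):
  00011111110110
| 10000000000110
----------------
  10011111110110

Answer: 10011111110110 (10230)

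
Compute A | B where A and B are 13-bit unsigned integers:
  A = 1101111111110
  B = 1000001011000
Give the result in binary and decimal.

Apply | to each column (1 where either bit is 1):
  1101111111110
| 1000001011000
---------------
  1101111111110

Answer: 1101111111110 (7166)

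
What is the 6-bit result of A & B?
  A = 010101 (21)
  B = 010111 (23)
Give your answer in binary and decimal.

Apply & to each column (1 only where both bits are 1):
  010101
& 010111
--------
  010101

Answer: 010101 (21)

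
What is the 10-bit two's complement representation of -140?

1. Binary of +140:  0010001100
2. Invert bits:     1101110011
3. Add 1:           1101110100

Answer: 1101110100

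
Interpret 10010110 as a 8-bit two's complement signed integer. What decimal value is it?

MSB is 1, so the value is negative. Find the magnitude:
1. Invert bits:  01101001
2. Add 1:        01101010  = 106
3. Apply sign:   -106

Answer: -106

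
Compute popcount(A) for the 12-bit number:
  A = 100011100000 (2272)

100011100000
1-bits at positions (from bit 0 = LSB): 5, 6, 7, 11
Count = 4

Answer: 4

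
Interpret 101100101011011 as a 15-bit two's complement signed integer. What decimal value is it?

MSB is 1, so the value is negative. Find the magnitude:
1. Invert bits:  010011010100100
2. Add 1:        010011010100101  = 9893
3. Apply sign:   -9893

Answer: -9893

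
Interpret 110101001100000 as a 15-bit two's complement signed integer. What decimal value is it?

MSB is 1, so the value is negative. Find the magnitude:
1. Invert bits:  001010110011111
2. Add 1:        001010110100000  = 5536
3. Apply sign:   -5536

Answer: -5536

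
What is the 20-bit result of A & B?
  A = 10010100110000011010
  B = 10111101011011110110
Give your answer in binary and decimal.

Apply & to each column (1 only where both bits are 1):
  10010100110000011010
& 10111101011011110110
----------------------
  10010100010000010010

Answer: 10010100010000010010 (607250)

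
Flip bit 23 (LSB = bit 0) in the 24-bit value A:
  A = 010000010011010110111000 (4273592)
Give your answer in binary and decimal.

Mask = 1 << 23 = 100000000000000000000000
Bit 23 of A is 0; XOR with the mask flips it to 1.
  010000010011010110111000
^ 100000000000000000000000
--------------------------
  110000010011010110111000

Answer: 110000010011010110111000 (12662200)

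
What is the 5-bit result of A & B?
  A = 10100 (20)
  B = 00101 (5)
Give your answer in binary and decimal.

Apply & to each column (1 only where both bits are 1):
  10100
& 00101
-------
  00100

Answer: 00100 (4)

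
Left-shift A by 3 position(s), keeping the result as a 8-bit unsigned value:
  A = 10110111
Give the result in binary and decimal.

Shift left by 3: drop the top 3 bit(s), append 3 zero(s) on the right.
  10110111  ->  discard [101], keep [10111], append 000
= 10111000

Answer: 10111000 (184)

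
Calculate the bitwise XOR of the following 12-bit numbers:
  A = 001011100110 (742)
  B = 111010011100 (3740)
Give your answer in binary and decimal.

Apply ^ to each column (1 where bits differ):
  001011100110
^ 111010011100
--------------
  110001111010

Answer: 110001111010 (3194)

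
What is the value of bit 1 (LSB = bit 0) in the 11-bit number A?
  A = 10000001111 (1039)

Bit 1 is the 2nd from the right.
  10000001111
           ^
That bit is 1.

Answer: 1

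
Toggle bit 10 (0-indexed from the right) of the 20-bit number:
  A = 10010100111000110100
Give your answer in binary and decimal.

Mask = 1 << 10 = 00000000010000000000
Bit 10 of A is 1; XOR with the mask flips it to 0.
  10010100111000110100
^ 00000000010000000000
----------------------
  10010100101000110100

Answer: 10010100101000110100 (608820)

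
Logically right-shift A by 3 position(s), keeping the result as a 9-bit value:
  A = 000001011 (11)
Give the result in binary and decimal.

Logical shift right by 3: drop the bottom 3 bit(s), prepend 3 zero(s) on the left.
  000001011  ->  keep [000001], discard [011], prepend 000
= 000000001

Answer: 000000001 (1)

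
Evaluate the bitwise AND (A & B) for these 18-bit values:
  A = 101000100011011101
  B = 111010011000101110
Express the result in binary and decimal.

Apply & to each column (1 only where both bits are 1):
  101000100011011101
& 111010011000101110
--------------------
  101000000000001100

Answer: 101000000000001100 (163852)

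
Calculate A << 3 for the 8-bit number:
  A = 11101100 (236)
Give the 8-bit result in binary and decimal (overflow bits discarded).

Shift left by 3: drop the top 3 bit(s), append 3 zero(s) on the right.
  11101100  ->  discard [111], keep [01100], append 000
= 01100000

Answer: 01100000 (96)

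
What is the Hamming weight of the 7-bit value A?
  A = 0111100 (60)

0111100
1-bits at positions (from bit 0 = LSB): 2, 3, 4, 5
Count = 4

Answer: 4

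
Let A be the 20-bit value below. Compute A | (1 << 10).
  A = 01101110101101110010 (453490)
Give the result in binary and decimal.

Mask = 1 << 10 = 00000000010000000000
Bit 10 of A is 0, so OR-ing with the mask flips it to 1.
  01101110101101110010
| 00000000010000000000
----------------------
  01101110111101110010

Answer: 01101110111101110010 (454514)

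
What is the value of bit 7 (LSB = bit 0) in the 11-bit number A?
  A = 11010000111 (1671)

Bit 7 is the 8th from the right.
  11010000111
     ^
That bit is 1.

Answer: 1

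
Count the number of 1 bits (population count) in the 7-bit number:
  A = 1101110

1101110
1-bits at positions (from bit 0 = LSB): 1, 2, 3, 5, 6
Count = 5

Answer: 5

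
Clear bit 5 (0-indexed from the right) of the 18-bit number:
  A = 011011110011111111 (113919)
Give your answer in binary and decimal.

Mask = ~(1 << 5) = 111111111111011111
Bit 5 of A is 1, so AND-ing with the mask clears it to 0.
  011011110011111111
& 111111111111011111
--------------------
  011011110011011111

Answer: 011011110011011111 (113887)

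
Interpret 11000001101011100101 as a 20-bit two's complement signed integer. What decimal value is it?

MSB is 1, so the value is negative. Find the magnitude:
1. Invert bits:  00111110010100011010
2. Add 1:        00111110010100011011  = 255259
3. Apply sign:   -255259

Answer: -255259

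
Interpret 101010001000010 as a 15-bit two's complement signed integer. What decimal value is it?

MSB is 1, so the value is negative. Find the magnitude:
1. Invert bits:  010101110111101
2. Add 1:        010101110111110  = 11198
3. Apply sign:   -11198

Answer: -11198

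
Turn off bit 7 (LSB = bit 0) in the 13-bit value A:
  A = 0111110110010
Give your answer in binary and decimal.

Mask = ~(1 << 7) = 1111101111111
Bit 7 of A is 1, so AND-ing with the mask clears it to 0.
  0111110110010
& 1111101111111
---------------
  0111100110010

Answer: 0111100110010 (3890)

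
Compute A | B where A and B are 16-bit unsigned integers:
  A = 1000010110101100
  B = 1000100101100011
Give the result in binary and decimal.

Apply | to each column (1 where either bit is 1):
  1000010110101100
| 1000100101100011
------------------
  1000110111101111

Answer: 1000110111101111 (36335)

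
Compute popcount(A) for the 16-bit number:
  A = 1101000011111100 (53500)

1101000011111100
1-bits at positions (from bit 0 = LSB): 2, 3, 4, 5, 6, 7, 12, 14, 15
Count = 9

Answer: 9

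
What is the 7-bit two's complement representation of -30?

1. Binary of +30:  0011110
2. Invert bits:     1100001
3. Add 1:           1100010

Answer: 1100010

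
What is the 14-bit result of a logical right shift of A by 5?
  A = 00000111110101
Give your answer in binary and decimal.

Logical shift right by 5: drop the bottom 5 bit(s), prepend 5 zero(s) on the left.
  00000111110101  ->  keep [000001111], discard [10101], prepend 00000
= 00000000001111

Answer: 00000000001111 (15)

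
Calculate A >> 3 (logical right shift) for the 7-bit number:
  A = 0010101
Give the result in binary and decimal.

Logical shift right by 3: drop the bottom 3 bit(s), prepend 3 zero(s) on the left.
  0010101  ->  keep [0010], discard [101], prepend 000
= 0000010

Answer: 0000010 (2)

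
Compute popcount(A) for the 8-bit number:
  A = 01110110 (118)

01110110
1-bits at positions (from bit 0 = LSB): 1, 2, 4, 5, 6
Count = 5

Answer: 5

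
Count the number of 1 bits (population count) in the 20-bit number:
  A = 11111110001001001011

11111110001001001011
1-bits at positions (from bit 0 = LSB): 0, 1, 3, 6, 9, 13, 14, 15, 16, 17, 18, 19
Count = 12

Answer: 12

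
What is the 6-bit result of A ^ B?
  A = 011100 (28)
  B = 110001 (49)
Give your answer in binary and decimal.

Apply ^ to each column (1 where bits differ):
  011100
^ 110001
--------
  101101

Answer: 101101 (45)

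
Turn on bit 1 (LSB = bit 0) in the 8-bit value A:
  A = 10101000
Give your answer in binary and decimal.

Mask = 1 << 1 = 00000010
Bit 1 of A is 0, so OR-ing with the mask flips it to 1.
  10101000
| 00000010
----------
  10101010

Answer: 10101010 (170)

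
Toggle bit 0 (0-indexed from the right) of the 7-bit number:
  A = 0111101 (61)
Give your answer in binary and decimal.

Mask = 1 << 0 = 0000001
Bit 0 of A is 1; XOR with the mask flips it to 0.
  0111101
^ 0000001
---------
  0111100

Answer: 0111100 (60)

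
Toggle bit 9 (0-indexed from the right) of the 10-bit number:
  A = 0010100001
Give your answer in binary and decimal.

Mask = 1 << 9 = 1000000000
Bit 9 of A is 0; XOR with the mask flips it to 1.
  0010100001
^ 1000000000
------------
  1010100001

Answer: 1010100001 (673)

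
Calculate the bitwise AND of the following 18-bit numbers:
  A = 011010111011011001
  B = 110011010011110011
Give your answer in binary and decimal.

Apply & to each column (1 only where both bits are 1):
  011010111011011001
& 110011010011110011
--------------------
  010010010011010001

Answer: 010010010011010001 (74961)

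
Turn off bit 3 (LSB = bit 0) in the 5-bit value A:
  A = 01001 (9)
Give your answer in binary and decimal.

Mask = ~(1 << 3) = 10111
Bit 3 of A is 1, so AND-ing with the mask clears it to 0.
  01001
& 10111
-------
  00001

Answer: 00001 (1)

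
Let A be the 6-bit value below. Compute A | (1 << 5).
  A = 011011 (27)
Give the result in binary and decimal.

Mask = 1 << 5 = 100000
Bit 5 of A is 0, so OR-ing with the mask flips it to 1.
  011011
| 100000
--------
  111011

Answer: 111011 (59)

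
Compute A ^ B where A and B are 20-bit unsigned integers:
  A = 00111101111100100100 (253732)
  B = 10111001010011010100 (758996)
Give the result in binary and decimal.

Apply ^ to each column (1 where bits differ):
  00111101111100100100
^ 10111001010011010100
----------------------
  10000100101111110000

Answer: 10000100101111110000 (543728)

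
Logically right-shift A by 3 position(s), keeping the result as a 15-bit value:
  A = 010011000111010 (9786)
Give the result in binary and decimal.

Logical shift right by 3: drop the bottom 3 bit(s), prepend 3 zero(s) on the left.
  010011000111010  ->  keep [010011000111], discard [010], prepend 000
= 000010011000111

Answer: 000010011000111 (1223)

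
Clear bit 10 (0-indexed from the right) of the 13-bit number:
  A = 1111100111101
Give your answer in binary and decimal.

Mask = ~(1 << 10) = 1101111111111
Bit 10 of A is 1, so AND-ing with the mask clears it to 0.
  1111100111101
& 1101111111111
---------------
  1101100111101

Answer: 1101100111101 (6973)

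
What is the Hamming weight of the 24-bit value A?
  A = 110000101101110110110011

110000101101110110110011
1-bits at positions (from bit 0 = LSB): 0, 1, 4, 5, 7, 8, 10, 11, 12, 14, 15, 17, 22, 23
Count = 14

Answer: 14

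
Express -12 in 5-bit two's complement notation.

1. Binary of +12:  01100
2. Invert bits:     10011
3. Add 1:           10100

Answer: 10100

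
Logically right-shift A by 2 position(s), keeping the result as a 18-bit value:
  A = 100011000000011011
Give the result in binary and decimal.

Logical shift right by 2: drop the bottom 2 bit(s), prepend 2 zero(s) on the left.
  100011000000011011  ->  keep [1000110000000110], discard [11], prepend 00
= 001000110000000110

Answer: 001000110000000110 (35846)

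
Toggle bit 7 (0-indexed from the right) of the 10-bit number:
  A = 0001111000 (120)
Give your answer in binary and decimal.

Mask = 1 << 7 = 0010000000
Bit 7 of A is 0; XOR with the mask flips it to 1.
  0001111000
^ 0010000000
------------
  0011111000

Answer: 0011111000 (248)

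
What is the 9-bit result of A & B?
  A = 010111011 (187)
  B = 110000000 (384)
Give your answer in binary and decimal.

Apply & to each column (1 only where both bits are 1):
  010111011
& 110000000
-----------
  010000000

Answer: 010000000 (128)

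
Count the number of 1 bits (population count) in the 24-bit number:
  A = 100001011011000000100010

100001011011000000100010
1-bits at positions (from bit 0 = LSB): 1, 5, 12, 13, 15, 16, 18, 23
Count = 8

Answer: 8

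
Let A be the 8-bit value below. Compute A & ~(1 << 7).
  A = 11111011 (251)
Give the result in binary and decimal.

Mask = ~(1 << 7) = 01111111
Bit 7 of A is 1, so AND-ing with the mask clears it to 0.
  11111011
& 01111111
----------
  01111011

Answer: 01111011 (123)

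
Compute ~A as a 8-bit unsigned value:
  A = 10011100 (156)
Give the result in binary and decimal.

Flip each bit (0->1, 1->0):
  10011100
  01100011

Answer: 01100011 (99)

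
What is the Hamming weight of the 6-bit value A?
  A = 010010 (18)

010010
1-bits at positions (from bit 0 = LSB): 1, 4
Count = 2

Answer: 2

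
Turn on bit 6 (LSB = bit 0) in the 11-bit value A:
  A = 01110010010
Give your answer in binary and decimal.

Mask = 1 << 6 = 00001000000
Bit 6 of A is 0, so OR-ing with the mask flips it to 1.
  01110010010
| 00001000000
-------------
  01111010010

Answer: 01111010010 (978)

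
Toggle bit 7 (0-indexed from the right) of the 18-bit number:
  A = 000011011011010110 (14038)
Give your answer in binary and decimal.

Mask = 1 << 7 = 000000000010000000
Bit 7 of A is 1; XOR with the mask flips it to 0.
  000011011011010110
^ 000000000010000000
--------------------
  000011011001010110

Answer: 000011011001010110 (13910)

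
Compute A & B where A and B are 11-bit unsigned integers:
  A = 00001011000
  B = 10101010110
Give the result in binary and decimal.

Apply & to each column (1 only where both bits are 1):
  00001011000
& 10101010110
-------------
  00001010000

Answer: 00001010000 (80)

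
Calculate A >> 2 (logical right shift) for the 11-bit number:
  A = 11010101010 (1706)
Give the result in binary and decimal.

Logical shift right by 2: drop the bottom 2 bit(s), prepend 2 zero(s) on the left.
  11010101010  ->  keep [110101010], discard [10], prepend 00
= 00110101010

Answer: 00110101010 (426)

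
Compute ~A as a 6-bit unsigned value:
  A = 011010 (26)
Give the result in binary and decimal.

Flip each bit (0->1, 1->0):
  011010
  100101

Answer: 100101 (37)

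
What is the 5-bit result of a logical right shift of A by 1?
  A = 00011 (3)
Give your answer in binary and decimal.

Logical shift right by 1: drop the bottom 1 bit(s), prepend 1 zero(s) on the left.
  00011  ->  keep [0001], discard [1], prepend 0
= 00001

Answer: 00001 (1)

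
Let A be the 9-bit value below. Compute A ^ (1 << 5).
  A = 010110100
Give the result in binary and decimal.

Mask = 1 << 5 = 000100000
Bit 5 of A is 1; XOR with the mask flips it to 0.
  010110100
^ 000100000
-----------
  010010100

Answer: 010010100 (148)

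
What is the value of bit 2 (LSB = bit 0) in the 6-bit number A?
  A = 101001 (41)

Bit 2 is the 3rd from the right.
  101001
     ^
That bit is 0.

Answer: 0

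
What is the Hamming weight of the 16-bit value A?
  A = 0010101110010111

0010101110010111
1-bits at positions (from bit 0 = LSB): 0, 1, 2, 4, 7, 8, 9, 11, 13
Count = 9

Answer: 9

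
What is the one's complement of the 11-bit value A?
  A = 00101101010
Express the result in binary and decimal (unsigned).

Flip each bit (0->1, 1->0):
  00101101010
  11010010101

Answer: 11010010101 (1685)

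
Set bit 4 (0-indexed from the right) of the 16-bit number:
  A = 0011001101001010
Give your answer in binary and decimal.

Mask = 1 << 4 = 0000000000010000
Bit 4 of A is 0, so OR-ing with the mask flips it to 1.
  0011001101001010
| 0000000000010000
------------------
  0011001101011010

Answer: 0011001101011010 (13146)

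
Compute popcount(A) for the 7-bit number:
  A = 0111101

0111101
1-bits at positions (from bit 0 = LSB): 0, 2, 3, 4, 5
Count = 5

Answer: 5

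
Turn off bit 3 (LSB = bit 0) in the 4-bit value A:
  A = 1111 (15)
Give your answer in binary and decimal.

Mask = ~(1 << 3) = 0111
Bit 3 of A is 1, so AND-ing with the mask clears it to 0.
  1111
& 0111
------
  0111

Answer: 0111 (7)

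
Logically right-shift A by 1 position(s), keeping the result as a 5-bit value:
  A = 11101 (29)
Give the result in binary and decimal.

Logical shift right by 1: drop the bottom 1 bit(s), prepend 1 zero(s) on the left.
  11101  ->  keep [1110], discard [1], prepend 0
= 01110

Answer: 01110 (14)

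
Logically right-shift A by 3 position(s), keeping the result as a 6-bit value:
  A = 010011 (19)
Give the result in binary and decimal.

Logical shift right by 3: drop the bottom 3 bit(s), prepend 3 zero(s) on the left.
  010011  ->  keep [010], discard [011], prepend 000
= 000010

Answer: 000010 (2)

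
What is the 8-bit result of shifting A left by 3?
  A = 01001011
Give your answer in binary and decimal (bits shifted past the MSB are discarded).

Shift left by 3: drop the top 3 bit(s), append 3 zero(s) on the right.
  01001011  ->  discard [010], keep [01011], append 000
= 01011000

Answer: 01011000 (88)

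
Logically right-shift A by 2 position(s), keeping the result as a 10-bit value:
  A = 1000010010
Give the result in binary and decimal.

Logical shift right by 2: drop the bottom 2 bit(s), prepend 2 zero(s) on the left.
  1000010010  ->  keep [10000100], discard [10], prepend 00
= 0010000100

Answer: 0010000100 (132)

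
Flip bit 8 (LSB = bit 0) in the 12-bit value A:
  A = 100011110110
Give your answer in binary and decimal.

Mask = 1 << 8 = 000100000000
Bit 8 of A is 0; XOR with the mask flips it to 1.
  100011110110
^ 000100000000
--------------
  100111110110

Answer: 100111110110 (2550)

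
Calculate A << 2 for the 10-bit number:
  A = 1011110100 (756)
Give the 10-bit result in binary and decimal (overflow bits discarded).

Shift left by 2: drop the top 2 bit(s), append 2 zero(s) on the right.
  1011110100  ->  discard [10], keep [11110100], append 00
= 1111010000

Answer: 1111010000 (976)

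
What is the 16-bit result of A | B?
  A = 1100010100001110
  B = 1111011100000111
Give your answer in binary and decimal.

Apply | to each column (1 where either bit is 1):
  1100010100001110
| 1111011100000111
------------------
  1111011100001111

Answer: 1111011100001111 (63247)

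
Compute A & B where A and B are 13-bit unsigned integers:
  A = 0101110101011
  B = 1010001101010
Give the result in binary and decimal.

Apply & to each column (1 only where both bits are 1):
  0101110101011
& 1010001101010
---------------
  0000000101010

Answer: 0000000101010 (42)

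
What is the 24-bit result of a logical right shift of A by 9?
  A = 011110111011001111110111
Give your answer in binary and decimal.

Logical shift right by 9: drop the bottom 9 bit(s), prepend 9 zero(s) on the left.
  011110111011001111110111  ->  keep [011110111011001], discard [111110111], prepend 000000000
= 000000000011110111011001

Answer: 000000000011110111011001 (15833)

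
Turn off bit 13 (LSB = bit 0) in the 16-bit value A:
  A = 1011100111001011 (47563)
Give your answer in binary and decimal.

Mask = ~(1 << 13) = 1101111111111111
Bit 13 of A is 1, so AND-ing with the mask clears it to 0.
  1011100111001011
& 1101111111111111
------------------
  1001100111001011

Answer: 1001100111001011 (39371)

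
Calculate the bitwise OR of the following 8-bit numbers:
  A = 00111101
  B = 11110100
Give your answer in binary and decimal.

Apply | to each column (1 where either bit is 1):
  00111101
| 11110100
----------
  11111101

Answer: 11111101 (253)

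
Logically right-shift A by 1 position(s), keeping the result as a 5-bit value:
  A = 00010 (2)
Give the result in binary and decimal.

Logical shift right by 1: drop the bottom 1 bit(s), prepend 1 zero(s) on the left.
  00010  ->  keep [0001], discard [0], prepend 0
= 00001

Answer: 00001 (1)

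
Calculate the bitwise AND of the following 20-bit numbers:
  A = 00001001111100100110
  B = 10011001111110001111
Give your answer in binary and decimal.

Apply & to each column (1 only where both bits are 1):
  00001001111100100110
& 10011001111110001111
----------------------
  00001001111100000110

Answer: 00001001111100000110 (40710)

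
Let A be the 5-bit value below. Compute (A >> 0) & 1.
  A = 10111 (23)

Bit 0 is the 1st from the right.
  10111
      ^
That bit is 1.

Answer: 1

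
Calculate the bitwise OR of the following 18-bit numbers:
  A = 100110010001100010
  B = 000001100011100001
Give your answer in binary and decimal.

Apply | to each column (1 where either bit is 1):
  100110010001100010
| 000001100011100001
--------------------
  100111110011100011

Answer: 100111110011100011 (163043)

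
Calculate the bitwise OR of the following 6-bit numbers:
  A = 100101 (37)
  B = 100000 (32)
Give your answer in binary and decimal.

Apply | to each column (1 where either bit is 1):
  100101
| 100000
--------
  100101

Answer: 100101 (37)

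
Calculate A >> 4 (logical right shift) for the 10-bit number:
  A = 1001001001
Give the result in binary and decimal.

Logical shift right by 4: drop the bottom 4 bit(s), prepend 4 zero(s) on the left.
  1001001001  ->  keep [100100], discard [1001], prepend 0000
= 0000100100

Answer: 0000100100 (36)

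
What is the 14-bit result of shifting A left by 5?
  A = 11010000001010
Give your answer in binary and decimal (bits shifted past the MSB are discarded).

Shift left by 5: drop the top 5 bit(s), append 5 zero(s) on the right.
  11010000001010  ->  discard [11010], keep [000001010], append 00000
= 00000101000000

Answer: 00000101000000 (320)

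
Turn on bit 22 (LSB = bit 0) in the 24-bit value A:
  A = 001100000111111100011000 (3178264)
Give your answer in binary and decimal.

Mask = 1 << 22 = 010000000000000000000000
Bit 22 of A is 0, so OR-ing with the mask flips it to 1.
  001100000111111100011000
| 010000000000000000000000
--------------------------
  011100000111111100011000

Answer: 011100000111111100011000 (7372568)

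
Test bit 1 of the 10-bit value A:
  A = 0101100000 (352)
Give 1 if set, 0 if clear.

Bit 1 is the 2nd from the right.
  0101100000
          ^
That bit is 0.

Answer: 0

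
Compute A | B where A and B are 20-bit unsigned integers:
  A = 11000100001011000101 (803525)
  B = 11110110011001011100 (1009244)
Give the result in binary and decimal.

Apply | to each column (1 where either bit is 1):
  11000100001011000101
| 11110110011001011100
----------------------
  11110110011011011101

Answer: 11110110011011011101 (1009373)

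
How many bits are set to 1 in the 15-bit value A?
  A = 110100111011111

110100111011111
1-bits at positions (from bit 0 = LSB): 0, 1, 2, 3, 4, 6, 7, 8, 11, 13, 14
Count = 11

Answer: 11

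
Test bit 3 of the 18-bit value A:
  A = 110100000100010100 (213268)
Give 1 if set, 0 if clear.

Bit 3 is the 4th from the right.
  110100000100010100
                ^
That bit is 0.

Answer: 0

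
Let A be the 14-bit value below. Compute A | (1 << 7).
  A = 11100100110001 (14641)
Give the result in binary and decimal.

Mask = 1 << 7 = 00000010000000
Bit 7 of A is 0, so OR-ing with the mask flips it to 1.
  11100100110001
| 00000010000000
----------------
  11100110110001

Answer: 11100110110001 (14769)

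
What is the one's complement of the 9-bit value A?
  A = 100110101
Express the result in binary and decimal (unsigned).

Flip each bit (0->1, 1->0):
  100110101
  011001010

Answer: 011001010 (202)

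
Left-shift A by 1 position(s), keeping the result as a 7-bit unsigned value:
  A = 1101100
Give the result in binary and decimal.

Shift left by 1: drop the top 1 bit(s), append 1 zero(s) on the right.
  1101100  ->  discard [1], keep [101100], append 0
= 1011000

Answer: 1011000 (88)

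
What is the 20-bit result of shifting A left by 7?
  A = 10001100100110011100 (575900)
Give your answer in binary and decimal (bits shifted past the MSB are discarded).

Shift left by 7: drop the top 7 bit(s), append 7 zero(s) on the right.
  10001100100110011100  ->  discard [1000110], keep [0100110011100], append 0000000
= 01001100111000000000

Answer: 01001100111000000000 (314880)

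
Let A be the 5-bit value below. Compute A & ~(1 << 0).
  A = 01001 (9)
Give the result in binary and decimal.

Mask = ~(1 << 0) = 11110
Bit 0 of A is 1, so AND-ing with the mask clears it to 0.
  01001
& 11110
-------
  01000

Answer: 01000 (8)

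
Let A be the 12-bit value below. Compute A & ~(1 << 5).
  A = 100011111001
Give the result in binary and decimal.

Mask = ~(1 << 5) = 111111011111
Bit 5 of A is 1, so AND-ing with the mask clears it to 0.
  100011111001
& 111111011111
--------------
  100011011001

Answer: 100011011001 (2265)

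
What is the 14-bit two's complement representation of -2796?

1. Binary of +2796:  00101011101100
2. Invert bits:     11010100010011
3. Add 1:           11010100010100

Answer: 11010100010100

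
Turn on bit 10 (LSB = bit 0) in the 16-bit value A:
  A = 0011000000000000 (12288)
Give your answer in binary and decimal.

Mask = 1 << 10 = 0000010000000000
Bit 10 of A is 0, so OR-ing with the mask flips it to 1.
  0011000000000000
| 0000010000000000
------------------
  0011010000000000

Answer: 0011010000000000 (13312)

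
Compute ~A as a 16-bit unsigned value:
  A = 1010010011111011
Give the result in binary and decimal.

Flip each bit (0->1, 1->0):
  1010010011111011
  0101101100000100

Answer: 0101101100000100 (23300)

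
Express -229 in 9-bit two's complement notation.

1. Binary of +229:  011100101
2. Invert bits:     100011010
3. Add 1:           100011011

Answer: 100011011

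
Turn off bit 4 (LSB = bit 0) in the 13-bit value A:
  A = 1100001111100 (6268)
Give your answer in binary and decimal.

Mask = ~(1 << 4) = 1111111101111
Bit 4 of A is 1, so AND-ing with the mask clears it to 0.
  1100001111100
& 1111111101111
---------------
  1100001101100

Answer: 1100001101100 (6252)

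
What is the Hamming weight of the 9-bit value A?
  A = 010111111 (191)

010111111
1-bits at positions (from bit 0 = LSB): 0, 1, 2, 3, 4, 5, 7
Count = 7

Answer: 7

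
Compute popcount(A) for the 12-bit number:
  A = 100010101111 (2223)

100010101111
1-bits at positions (from bit 0 = LSB): 0, 1, 2, 3, 5, 7, 11
Count = 7

Answer: 7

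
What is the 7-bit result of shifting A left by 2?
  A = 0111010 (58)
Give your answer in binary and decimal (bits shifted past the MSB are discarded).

Shift left by 2: drop the top 2 bit(s), append 2 zero(s) on the right.
  0111010  ->  discard [01], keep [11010], append 00
= 1101000

Answer: 1101000 (104)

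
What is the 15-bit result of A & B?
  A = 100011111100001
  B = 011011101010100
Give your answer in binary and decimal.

Apply & to each column (1 only where both bits are 1):
  100011111100001
& 011011101010100
-----------------
  000011101000000

Answer: 000011101000000 (1856)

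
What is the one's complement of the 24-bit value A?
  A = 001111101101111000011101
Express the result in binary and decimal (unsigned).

Flip each bit (0->1, 1->0):
  001111101101111000011101
  110000010010000111100010

Answer: 110000010010000111100010 (12657122)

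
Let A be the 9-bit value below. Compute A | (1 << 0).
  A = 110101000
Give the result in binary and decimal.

Mask = 1 << 0 = 000000001
Bit 0 of A is 0, so OR-ing with the mask flips it to 1.
  110101000
| 000000001
-----------
  110101001

Answer: 110101001 (425)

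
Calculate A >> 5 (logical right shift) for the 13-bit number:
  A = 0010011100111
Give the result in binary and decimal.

Logical shift right by 5: drop the bottom 5 bit(s), prepend 5 zero(s) on the left.
  0010011100111  ->  keep [00100111], discard [00111], prepend 00000
= 0000000100111

Answer: 0000000100111 (39)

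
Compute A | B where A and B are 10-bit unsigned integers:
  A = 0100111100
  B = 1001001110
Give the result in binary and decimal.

Apply | to each column (1 where either bit is 1):
  0100111100
| 1001001110
------------
  1101111110

Answer: 1101111110 (894)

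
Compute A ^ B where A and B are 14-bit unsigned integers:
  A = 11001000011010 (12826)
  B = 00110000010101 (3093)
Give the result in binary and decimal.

Apply ^ to each column (1 where bits differ):
  11001000011010
^ 00110000010101
----------------
  11111000001111

Answer: 11111000001111 (15887)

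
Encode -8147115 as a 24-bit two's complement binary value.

1. Binary of +8147115:  011111000101000010101011
2. Invert bits:     100000111010111101010100
3. Add 1:           100000111010111101010101

Answer: 100000111010111101010101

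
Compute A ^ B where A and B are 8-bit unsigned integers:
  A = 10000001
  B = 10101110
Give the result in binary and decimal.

Apply ^ to each column (1 where bits differ):
  10000001
^ 10101110
----------
  00101111

Answer: 00101111 (47)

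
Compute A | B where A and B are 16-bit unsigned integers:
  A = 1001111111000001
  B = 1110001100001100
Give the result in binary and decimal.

Apply | to each column (1 where either bit is 1):
  1001111111000001
| 1110001100001100
------------------
  1111111111001101

Answer: 1111111111001101 (65485)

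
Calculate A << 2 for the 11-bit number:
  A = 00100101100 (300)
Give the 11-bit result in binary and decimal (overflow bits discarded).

Shift left by 2: drop the top 2 bit(s), append 2 zero(s) on the right.
  00100101100  ->  discard [00], keep [100101100], append 00
= 10010110000

Answer: 10010110000 (1200)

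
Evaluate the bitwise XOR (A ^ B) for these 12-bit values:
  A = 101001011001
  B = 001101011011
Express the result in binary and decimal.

Apply ^ to each column (1 where bits differ):
  101001011001
^ 001101011011
--------------
  100100000010

Answer: 100100000010 (2306)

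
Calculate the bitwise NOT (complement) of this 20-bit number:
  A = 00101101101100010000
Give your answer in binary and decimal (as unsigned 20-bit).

Flip each bit (0->1, 1->0):
  00101101101100010000
  11010010010011101111

Answer: 11010010010011101111 (861423)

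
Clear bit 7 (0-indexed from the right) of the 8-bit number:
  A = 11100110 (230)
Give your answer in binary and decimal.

Mask = ~(1 << 7) = 01111111
Bit 7 of A is 1, so AND-ing with the mask clears it to 0.
  11100110
& 01111111
----------
  01100110

Answer: 01100110 (102)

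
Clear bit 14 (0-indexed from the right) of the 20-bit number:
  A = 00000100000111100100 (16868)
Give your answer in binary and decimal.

Mask = ~(1 << 14) = 11111011111111111111
Bit 14 of A is 1, so AND-ing with the mask clears it to 0.
  00000100000111100100
& 11111011111111111111
----------------------
  00000000000111100100

Answer: 00000000000111100100 (484)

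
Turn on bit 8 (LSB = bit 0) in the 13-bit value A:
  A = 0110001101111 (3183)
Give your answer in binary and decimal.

Mask = 1 << 8 = 0000100000000
Bit 8 of A is 0, so OR-ing with the mask flips it to 1.
  0110001101111
| 0000100000000
---------------
  0110101101111

Answer: 0110101101111 (3439)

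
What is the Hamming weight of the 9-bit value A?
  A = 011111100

011111100
1-bits at positions (from bit 0 = LSB): 2, 3, 4, 5, 6, 7
Count = 6

Answer: 6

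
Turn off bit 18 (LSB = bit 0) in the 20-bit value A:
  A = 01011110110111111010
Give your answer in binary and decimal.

Mask = ~(1 << 18) = 10111111111111111111
Bit 18 of A is 1, so AND-ing with the mask clears it to 0.
  01011110110111111010
& 10111111111111111111
----------------------
  00011110110111111010

Answer: 00011110110111111010 (126458)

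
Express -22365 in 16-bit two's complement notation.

1. Binary of +22365:  0101011101011101
2. Invert bits:     1010100010100010
3. Add 1:           1010100010100011

Answer: 1010100010100011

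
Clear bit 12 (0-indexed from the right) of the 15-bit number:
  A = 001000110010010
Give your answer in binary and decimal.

Mask = ~(1 << 12) = 110111111111111
Bit 12 of A is 1, so AND-ing with the mask clears it to 0.
  001000110010010
& 110111111111111
-----------------
  000000110010010

Answer: 000000110010010 (402)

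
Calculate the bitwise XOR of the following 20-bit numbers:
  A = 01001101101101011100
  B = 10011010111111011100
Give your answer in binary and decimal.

Apply ^ to each column (1 where bits differ):
  01001101101101011100
^ 10011010111111011100
----------------------
  11010111010010000000

Answer: 11010111010010000000 (881792)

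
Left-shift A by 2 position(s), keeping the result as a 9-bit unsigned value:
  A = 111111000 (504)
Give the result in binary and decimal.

Shift left by 2: drop the top 2 bit(s), append 2 zero(s) on the right.
  111111000  ->  discard [11], keep [1111000], append 00
= 111100000

Answer: 111100000 (480)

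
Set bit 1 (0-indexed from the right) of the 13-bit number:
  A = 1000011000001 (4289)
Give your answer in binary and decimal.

Mask = 1 << 1 = 0000000000010
Bit 1 of A is 0, so OR-ing with the mask flips it to 1.
  1000011000001
| 0000000000010
---------------
  1000011000011

Answer: 1000011000011 (4291)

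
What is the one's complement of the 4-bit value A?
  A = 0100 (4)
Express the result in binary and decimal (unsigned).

Flip each bit (0->1, 1->0):
  0100
  1011

Answer: 1011 (11)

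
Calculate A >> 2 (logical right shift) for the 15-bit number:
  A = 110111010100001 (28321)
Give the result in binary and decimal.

Logical shift right by 2: drop the bottom 2 bit(s), prepend 2 zero(s) on the left.
  110111010100001  ->  keep [1101110101000], discard [01], prepend 00
= 001101110101000

Answer: 001101110101000 (7080)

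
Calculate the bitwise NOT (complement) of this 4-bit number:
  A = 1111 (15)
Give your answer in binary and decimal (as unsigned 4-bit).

Flip each bit (0->1, 1->0):
  1111
  0000

Answer: 0000 (0)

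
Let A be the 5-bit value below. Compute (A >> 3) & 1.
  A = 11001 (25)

Bit 3 is the 4th from the right.
  11001
   ^
That bit is 1.

Answer: 1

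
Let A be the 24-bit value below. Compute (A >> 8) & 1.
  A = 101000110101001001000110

Bit 8 is the 9th from the right.
  101000110101001001000110
                 ^
That bit is 0.

Answer: 0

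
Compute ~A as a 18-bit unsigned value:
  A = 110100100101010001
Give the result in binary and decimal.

Flip each bit (0->1, 1->0):
  110100100101010001
  001011011010101110

Answer: 001011011010101110 (46766)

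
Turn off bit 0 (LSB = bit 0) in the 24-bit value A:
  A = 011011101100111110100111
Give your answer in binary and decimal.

Mask = ~(1 << 0) = 111111111111111111111110
Bit 0 of A is 1, so AND-ing with the mask clears it to 0.
  011011101100111110100111
& 111111111111111111111110
--------------------------
  011011101100111110100110

Answer: 011011101100111110100110 (7262118)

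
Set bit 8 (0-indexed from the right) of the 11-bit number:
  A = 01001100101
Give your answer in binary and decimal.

Mask = 1 << 8 = 00100000000
Bit 8 of A is 0, so OR-ing with the mask flips it to 1.
  01001100101
| 00100000000
-------------
  01101100101

Answer: 01101100101 (869)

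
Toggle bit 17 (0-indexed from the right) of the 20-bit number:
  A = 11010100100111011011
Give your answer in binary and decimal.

Mask = 1 << 17 = 00100000000000000000
Bit 17 of A is 0; XOR with the mask flips it to 1.
  11010100100111011011
^ 00100000000000000000
----------------------
  11110100100111011011

Answer: 11110100100111011011 (1001947)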